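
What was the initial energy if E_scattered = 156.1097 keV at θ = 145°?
351.4000 keV

Convert final energy to wavelength (hc ≈ 1239.842 keV·pm):
λ' = hc/E' = 1239.842 / 156.1097 = 7.9421 pm

Calculate the Compton shift:
Δλ = λ_C(1 - cos(145°))
Δλ = 2.4263 × (1 - cos(145°))
Δλ = 4.4138 pm

Initial wavelength:
λ = λ' - Δλ = 7.9421 - 4.4138 = 3.5283 pm

Initial energy:
E = hc/λ = 1239.842 / 3.5283 = 351.4000 keV

(Intermediate values are shown rounded; full precision is carried through to the final answer.)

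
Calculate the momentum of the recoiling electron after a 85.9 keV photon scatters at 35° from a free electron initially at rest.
2.7233e-23 kg·m/s

The electron is initially at rest, so by conservation of momentum:
p⃗_e = p⃗₀ − p⃗'  (incident photon momentum minus scattered photon momentum)

Photon momentum magnitudes (p = h/λ = E/c):
λ₀ = hc/E₀ = 14.4336 pm → p₀ = h/λ₀ = 4.5907e-23 kg·m/s
Δλ = λ_C(1 − cos 35°) = 0.4388 pm
λ' = 14.8723 pm → p' = h/λ' = 4.4553e-23 kg·m/s

The scattered photon makes angle θ = 35° with the incident direction, so by the law of cosines:
|p⃗_e|² = p₀² + p'² − 2p₀p'cos θ
|p⃗_e|² = (4.5907e-23)² + (4.4553e-23)² − 2·4.5907e-23·4.4553e-23·cos(35°)
|p⃗_e| = 2.7233e-23 kg·m/s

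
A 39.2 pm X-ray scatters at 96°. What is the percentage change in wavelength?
6.8366%

Calculate the Compton shift:
Δλ = λ_C(1 - cos(96°))
Δλ = 2.4263 × (1 - cos(96°))
Δλ = 2.4263 × 1.1045
Δλ = 2.6799 pm

Percentage change:
(Δλ/λ₀) × 100 = (2.6799/39.2) × 100
= 6.8366%

(Intermediate values are shown rounded; full precision is carried through to the final answer.)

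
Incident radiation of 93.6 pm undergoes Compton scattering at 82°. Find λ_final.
95.6886 pm

Using the Compton scattering formula:
λ' = λ + Δλ = λ + λ_C(1 - cos θ)

Given:
- Initial wavelength λ = 93.6 pm
- Scattering angle θ = 82°
- Compton wavelength λ_C ≈ 2.4263 pm

Calculate the shift:
Δλ = 2.4263 × (1 - cos(82°))
Δλ = 2.4263 × 0.8608
Δλ = 2.0886 pm

Final wavelength:
λ' = 93.6 + 2.0886 = 95.6886 pm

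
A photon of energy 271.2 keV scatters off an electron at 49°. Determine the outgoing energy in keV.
229.3372 keV

First convert energy to wavelength:
λ = hc/E, with hc ≈ 1239.842 keV·pm (i.e. 1239.842 eV·nm)

For E = 271.2 keV = 271200 eV:
λ = 1239.842 keV·pm / 271.2 keV
λ = 4.5717 pm

Calculate the Compton shift:
Δλ = λ_C(1 - cos(49°)) = 2.4263 × 0.3439
Δλ = 0.8345 pm

Final wavelength:
λ' = 4.5717 + 0.8345 = 5.4062 pm

Final energy:
E' = hc/λ' = 1239.842 / 5.4062 = 229.3372 keV

(Intermediate values are shown rounded; full precision is carried through to the final answer.)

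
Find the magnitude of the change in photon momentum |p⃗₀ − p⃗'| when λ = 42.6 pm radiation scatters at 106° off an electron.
2.4011e-23 kg·m/s

Photon momentum magnitude is p = h/λ.

Initial momentum:
p₀ = h/λ = 6.6261e-34/4.2600e-11 = 1.5554e-23 kg·m/s

After scattering:
λ' = λ + Δλ = 42.6 + 3.0951 = 45.6951 pm
p' = h/λ' = 6.6261e-34/4.5695e-11 = 1.4501e-23 kg·m/s

Momentum is a vector; the scattered photon's direction makes angle θ = 106° with the incident direction. The magnitude of the vector change Δp⃗ = p⃗₀ − p⃗' is found from the law of cosines:
|Δp⃗|² = p₀² + p'² − 2p₀p'cos θ
|Δp⃗|² = (1.5554e-23)² + (1.4501e-23)² − 2·1.5554e-23·1.4501e-23·cos(106°)
|Δp⃗| = 2.4011e-23 kg·m/s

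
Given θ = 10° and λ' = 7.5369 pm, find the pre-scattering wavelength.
7.5000 pm

From λ' = λ + Δλ, we have λ = λ' - Δλ

First calculate the Compton shift:
Δλ = λ_C(1 - cos θ)
Δλ = 2.4263 × (1 - cos(10°))
Δλ = 2.4263 × 0.0152
Δλ = 0.0369 pm

Initial wavelength:
λ = λ' - Δλ
λ = 7.5369 - 0.0369
λ = 7.5000 pm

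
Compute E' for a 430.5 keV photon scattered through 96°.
222.9958 keV

First convert energy to wavelength:
λ = hc/E, with hc ≈ 1239.842 keV·pm (i.e. 1239.842 eV·nm)

For E = 430.5 keV = 430500 eV:
λ = 1239.842 keV·pm / 430.5 keV
λ = 2.8800 pm

Calculate the Compton shift:
Δλ = λ_C(1 - cos(96°)) = 2.4263 × 1.1045
Δλ = 2.6799 pm

Final wavelength:
λ' = 2.8800 + 2.6799 = 5.5599 pm

Final energy:
E' = hc/λ' = 1239.842 / 5.5599 = 222.9958 keV

(Intermediate values are shown rounded; full precision is carried through to the final answer.)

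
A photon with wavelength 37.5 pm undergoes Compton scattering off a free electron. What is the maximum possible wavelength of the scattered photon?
42.3526 pm (at θ = 180°)

The Compton shift is Δλ = λ_C(1 − cos θ).

Since cos θ ranges from −1 to 1, the factor (1 − cos θ) ranges from 0 to 2; the maximum shift occurs at θ = 180° (backscattering):
Δλ_max = 2λ_C = 2 × 2.4263 pm = 4.8526 pm

Maximum scattered wavelength:
λ'_max = λ₀ + Δλ_max = 37.5 + 4.8526 = 42.3526 pm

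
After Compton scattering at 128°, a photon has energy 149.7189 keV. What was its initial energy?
284.2999 keV

Convert final energy to wavelength (hc ≈ 1239.842 keV·pm):
λ' = hc/E' = 1239.842 / 149.7189 = 8.2811 pm

Calculate the Compton shift:
Δλ = λ_C(1 - cos(128°))
Δλ = 2.4263 × (1 - cos(128°))
Δλ = 3.9201 pm

Initial wavelength:
λ = λ' - Δλ = 8.2811 - 3.9201 = 4.3610 pm

Initial energy:
E = hc/λ = 1239.842 / 4.3610 = 284.2999 keV

(Intermediate values are shown rounded; full precision is carried through to the final answer.)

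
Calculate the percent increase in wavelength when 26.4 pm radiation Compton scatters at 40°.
2.1502%

Calculate the Compton shift:
Δλ = λ_C(1 - cos(40°))
Δλ = 2.4263 × (1 - cos(40°))
Δλ = 2.4263 × 0.2340
Δλ = 0.5676 pm

Percentage change:
(Δλ/λ₀) × 100 = (0.5676/26.4) × 100
= 2.1502%

(Intermediate values are shown rounded; full precision is carried through to the final answer.)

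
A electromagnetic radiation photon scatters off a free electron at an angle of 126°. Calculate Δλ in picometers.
3.8525 pm

Using the Compton scattering formula:
Δλ = λ_C(1 - cos θ)

where λ_C = h/(m_e·c) ≈ 2.4263 pm is the Compton wavelength of an electron.

For θ = 126°:
cos(126°) = -0.5878
1 - cos(126°) = 1.5878

Δλ = 2.4263 × 1.5878
Δλ = 3.8525 pm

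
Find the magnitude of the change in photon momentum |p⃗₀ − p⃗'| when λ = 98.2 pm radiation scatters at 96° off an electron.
9.8963e-24 kg·m/s

Photon momentum magnitude is p = h/λ.

Initial momentum:
p₀ = h/λ = 6.6261e-34/9.8200e-11 = 6.7475e-24 kg·m/s

After scattering:
λ' = λ + Δλ = 98.2 + 2.6799 = 100.8799 pm
p' = h/λ' = 6.6261e-34/1.0088e-10 = 6.5683e-24 kg·m/s

Momentum is a vector; the scattered photon's direction makes angle θ = 96° with the incident direction. The magnitude of the vector change Δp⃗ = p⃗₀ − p⃗' is found from the law of cosines:
|Δp⃗|² = p₀² + p'² − 2p₀p'cos θ
|Δp⃗|² = (6.7475e-24)² + (6.5683e-24)² − 2·6.7475e-24·6.5683e-24·cos(96°)
|Δp⃗| = 9.8963e-24 kg·m/s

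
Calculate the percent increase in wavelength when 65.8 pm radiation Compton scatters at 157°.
7.0817%

Calculate the Compton shift:
Δλ = λ_C(1 - cos(157°))
Δλ = 2.4263 × (1 - cos(157°))
Δλ = 2.4263 × 1.9205
Δλ = 4.6597 pm

Percentage change:
(Δλ/λ₀) × 100 = (4.6597/65.8) × 100
= 7.0817%

(Intermediate values are shown rounded; full precision is carried through to the final answer.)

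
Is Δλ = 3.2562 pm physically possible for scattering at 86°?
No, inconsistent

Calculate the expected shift for θ = 86°:

Δλ_expected = λ_C(1 - cos(86°))
Δλ_expected = 2.4263 × (1 - cos(86°))
Δλ_expected = 2.4263 × 0.9302
Δλ_expected = 2.2571 pm

Given shift: 3.2562 pm
Expected shift: 2.2571 pm
Difference: 0.9991 pm

The values do not match. The given shift corresponds to θ ≈ 110.0°, not 86°.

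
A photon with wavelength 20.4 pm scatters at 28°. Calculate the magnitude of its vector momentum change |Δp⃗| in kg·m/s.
1.5614e-23 kg·m/s

Photon momentum magnitude is p = h/λ.

Initial momentum:
p₀ = h/λ = 6.6261e-34/2.0400e-11 = 3.2481e-23 kg·m/s

After scattering:
λ' = λ + Δλ = 20.4 + 0.2840 = 20.6840 pm
p' = h/λ' = 6.6261e-34/2.0684e-11 = 3.2035e-23 kg·m/s

Momentum is a vector; the scattered photon's direction makes angle θ = 28° with the incident direction. The magnitude of the vector change Δp⃗ = p⃗₀ − p⃗' is found from the law of cosines:
|Δp⃗|² = p₀² + p'² − 2p₀p'cos θ
|Δp⃗|² = (3.2481e-23)² + (3.2035e-23)² − 2·3.2481e-23·3.2035e-23·cos(28°)
|Δp⃗| = 1.5614e-23 kg·m/s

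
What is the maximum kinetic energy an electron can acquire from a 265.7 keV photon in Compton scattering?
135.4500 keV

Maximum energy transfer occurs at θ = 180° (backscattering).

Initial photon: E₀ = 265.7 keV → λ₀ = 4.6663 pm

Maximum Compton shift (at 180°):
Δλ_max = 2λ_C = 2 × 2.4263 = 4.8526 pm

Final wavelength:
λ' = 4.6663 + 4.8526 = 9.5189 pm

Minimum photon energy (maximum energy to electron):
E'_min = hc/λ' = 130.2500 keV

Maximum electron kinetic energy:
K_max = E₀ - E'_min = 265.7000 - 130.2500 = 135.4500 keV

(Intermediate values are shown rounded; full precision is carried through to the final answer.)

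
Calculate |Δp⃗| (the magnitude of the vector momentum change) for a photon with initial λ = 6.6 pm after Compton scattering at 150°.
1.5485e-22 kg·m/s

Photon momentum magnitude is p = h/λ.

Initial momentum:
p₀ = h/λ = 6.6261e-34/6.6000e-12 = 1.0040e-22 kg·m/s

After scattering:
λ' = λ + Δλ = 6.6 + 4.5276 = 11.1276 pm
p' = h/λ' = 6.6261e-34/1.1128e-11 = 5.9546e-23 kg·m/s

Momentum is a vector; the scattered photon's direction makes angle θ = 150° with the incident direction. The magnitude of the vector change Δp⃗ = p⃗₀ − p⃗' is found from the law of cosines:
|Δp⃗|² = p₀² + p'² − 2p₀p'cos θ
|Δp⃗|² = (1.0040e-22)² + (5.9546e-23)² − 2·1.0040e-22·5.9546e-23·cos(150°)
|Δp⃗| = 1.5485e-22 kg·m/s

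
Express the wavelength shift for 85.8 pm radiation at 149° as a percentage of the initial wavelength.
5.2518%

Calculate the Compton shift:
Δλ = λ_C(1 - cos(149°))
Δλ = 2.4263 × (1 - cos(149°))
Δλ = 2.4263 × 1.8572
Δλ = 4.5061 pm

Percentage change:
(Δλ/λ₀) × 100 = (4.5061/85.8) × 100
= 5.2518%

(Intermediate values are shown rounded; full precision is carried through to the final answer.)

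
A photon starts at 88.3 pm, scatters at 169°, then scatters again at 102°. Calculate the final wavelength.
96.0388 pm

Apply Compton shift twice:

First scattering at θ₁ = 169°:
Δλ₁ = λ_C(1 - cos(169°))
Δλ₁ = 2.4263 × 1.9816
Δλ₁ = 4.8080 pm

After first scattering:
λ₁ = 88.3 + 4.8080 = 93.1080 pm

Second scattering at θ₂ = 102°:
Δλ₂ = λ_C(1 - cos(102°))
Δλ₂ = 2.4263 × 1.2079
Δλ₂ = 2.9308 pm

Final wavelength:
λ₂ = 93.1080 + 2.9308 = 96.0388 pm

Total shift: Δλ_total = 4.8080 + 2.9308 = 7.7388 pm

(Intermediate values are shown rounded; full precision is carried through to the final answer.)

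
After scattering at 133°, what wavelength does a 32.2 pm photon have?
36.2810 pm

Using the Compton scattering formula:
λ' = λ + Δλ = λ + λ_C(1 - cos θ)

Given:
- Initial wavelength λ = 32.2 pm
- Scattering angle θ = 133°
- Compton wavelength λ_C ≈ 2.4263 pm

Calculate the shift:
Δλ = 2.4263 × (1 - cos(133°))
Δλ = 2.4263 × 1.6820
Δλ = 4.0810 pm

Final wavelength:
λ' = 32.2 + 4.0810 = 36.2810 pm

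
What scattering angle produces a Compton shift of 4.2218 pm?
137.73°

From the Compton formula Δλ = λ_C(1 - cos θ), we can solve for θ:

cos θ = 1 - Δλ/λ_C

Given:
- Δλ = 4.2218 pm
- λ_C = h/(m_e·c) ≈ 2.42631024 pm

cos θ = 1 - 4.2218/2.42631024
cos θ = 1 - 1.740008
cos θ = -0.740008

θ = arccos(-0.740008)
θ = 137.73°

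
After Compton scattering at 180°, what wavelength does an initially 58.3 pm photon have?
63.1526 pm

Using the Compton formula: λ' = λ + λ_C(1 − cos θ)

For θ = 180°, cos θ = -1 (exact) = -1.0000, so:
1 − cos 180° = 1 − (-1) = 2.0000

Δλ = λ_C × 2.0000 = 2.4263 × 2.0000 = 4.8526 pm

λ' = 58.3 + 4.8526 = 63.1526 pm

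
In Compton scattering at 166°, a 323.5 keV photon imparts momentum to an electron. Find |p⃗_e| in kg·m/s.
2.4823e-22 kg·m/s

The electron is initially at rest, so by conservation of momentum:
p⃗_e = p⃗₀ − p⃗'  (incident photon momentum minus scattered photon momentum)

Photon momentum magnitudes (p = h/λ = E/c):
λ₀ = hc/E₀ = 3.8326 pm → p₀ = h/λ₀ = 1.7289e-22 kg·m/s
Δλ = λ_C(1 − cos 166°) = 4.7805 pm
λ' = 8.6131 pm → p' = h/λ' = 7.6930e-23 kg·m/s

The scattered photon makes angle θ = 166° with the incident direction, so by the law of cosines:
|p⃗_e|² = p₀² + p'² − 2p₀p'cos θ
|p⃗_e|² = (1.7289e-22)² + (7.6930e-23)² − 2·1.7289e-22·7.6930e-23·cos(166°)
|p⃗_e| = 2.4823e-22 kg·m/s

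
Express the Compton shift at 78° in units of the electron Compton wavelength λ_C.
0.7921 λ_C

The Compton shift formula is:
Δλ = λ_C(1 - cos θ)

Dividing both sides by λ_C:
Δλ/λ_C = 1 - cos θ

For θ = 78°:
Δλ/λ_C = 1 - cos(78°)
Δλ/λ_C = 1 - 0.2079
Δλ/λ_C = 0.7921

This means the shift is 0.7921 × λ_C = 1.9219 pm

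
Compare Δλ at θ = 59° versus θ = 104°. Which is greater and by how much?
104° produces the larger shift by a factor of 2.561

Calculate both shifts using Δλ = λ_C(1 - cos θ):

For θ₁ = 59°:
Δλ₁ = 2.4263 × (1 - cos(59°))
Δλ₁ = 2.4263 × 0.4850
Δλ₁ = 1.1767 pm

For θ₂ = 104°:
Δλ₂ = 2.4263 × (1 - cos(104°))
Δλ₂ = 2.4263 × 1.2419
Δλ₂ = 3.0133 pm

The 104° angle produces the larger shift.
Ratio: 3.0133/1.1767 = 2.561

(Intermediate values are shown rounded; full precision is carried through to the final answer.)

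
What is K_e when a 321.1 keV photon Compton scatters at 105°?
141.8160 keV

By energy conservation: K_e = E_initial - E_final

First find the scattered photon energy:
Initial wavelength: λ = hc/E = 3.8612 pm
Compton shift: Δλ = λ_C(1 - cos(105°)) = 3.0543 pm
Final wavelength: λ' = 3.8612 + 3.0543 = 6.9155 pm
Final photon energy: E' = hc/λ' = 179.2840 keV

Electron kinetic energy:
K_e = E - E' = 321.1000 - 179.2840 = 141.8160 keV

(Intermediate values are shown rounded; full precision is carried through to the final answer.)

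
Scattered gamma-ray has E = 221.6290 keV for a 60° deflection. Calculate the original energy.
283.0000 keV

Convert final energy to wavelength (hc ≈ 1239.842 keV·pm):
λ' = hc/E' = 1239.842 / 221.6290 = 5.5942 pm

Calculate the Compton shift:
Δλ = λ_C(1 - cos(60°))
Δλ = 2.4263 × (1 - cos(60°))
Δλ = 1.2132 pm

Initial wavelength:
λ = λ' - Δλ = 5.5942 - 1.2132 = 4.3811 pm

Initial energy:
E = hc/λ = 1239.842 / 4.3811 = 283.0000 keV

(Intermediate values are shown rounded; full precision is carried through to the final answer.)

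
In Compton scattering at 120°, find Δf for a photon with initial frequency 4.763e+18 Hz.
2.604e+17 Hz (decrease)

Convert frequency to wavelength (c = 299792458 m/s):
λ₀ = c/f₀ = 299792458/4.763e+18 = 6.2941940e-11 m = 62.9419 pm

Calculate Compton shift:
Δλ = λ_C(1 - cos(120°)) = 3.6395 pm

Final wavelength:
λ' = λ₀ + Δλ = 62.9419 + 3.6395 = 66.5814 pm

Final frequency:
f' = c/λ' = 299792458/6.6581405e-11 = 4.5026454e+18 Hz

Frequency shift (decrease):
Δf = f₀ - f' = 4.763e+18 - 4.5026454e+18 = 2.604e+17 Hz

(Intermediate values are shown rounded; full precision is carried through to the final answer.)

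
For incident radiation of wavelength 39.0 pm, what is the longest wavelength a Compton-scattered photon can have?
43.8526 pm (at θ = 180°)

The Compton shift is Δλ = λ_C(1 − cos θ).

Since cos θ ranges from −1 to 1, the factor (1 − cos θ) ranges from 0 to 2; the maximum shift occurs at θ = 180° (backscattering):
Δλ_max = 2λ_C = 2 × 2.4263 pm = 4.8526 pm

Maximum scattered wavelength:
λ'_max = λ₀ + Δλ_max = 39.0 + 4.8526 = 43.8526 pm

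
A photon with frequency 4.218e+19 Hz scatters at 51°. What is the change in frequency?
4.738e+18 Hz (decrease)

Convert frequency to wavelength (c = 299792458 m/s):
λ₀ = c/f₀ = 299792458/4.218e+19 = 7.1074551e-12 m = 7.1075 pm

Calculate Compton shift:
Δλ = λ_C(1 - cos(51°)) = 0.8994 pm

Final wavelength:
λ' = λ₀ + Δλ = 7.1075 + 0.8994 = 8.0068 pm

Final frequency:
f' = c/λ' = 299792458/8.0068389e-12 = 3.7442050e+19 Hz

Frequency shift (decrease):
Δf = f₀ - f' = 4.218e+19 - 3.7442050e+19 = 4.738e+18 Hz

(Intermediate values are shown rounded; full precision is carried through to the final answer.)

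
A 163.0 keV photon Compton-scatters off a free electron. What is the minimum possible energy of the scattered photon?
99.5137 keV (at θ = 180°)

The scattered photon has minimum energy when its wavelength is maximum, i.e., when the Compton shift Δλ = λ_C(1 − cos θ) is maximum. This occurs at θ = 180° (backscattering), giving Δλ_max = 2λ_C = 4.8526 pm.

Initial wavelength: λ₀ = hc/E₀ = 7.6064 pm
Maximum final wavelength: λ'_max = λ₀ + 2λ_C = 7.6064 + 4.8526 = 12.4590 pm
Minimum final energy: E'_min = hc/λ'_max = 99.5137 keV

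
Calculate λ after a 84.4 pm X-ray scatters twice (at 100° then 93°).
89.8009 pm

Apply Compton shift twice:

First scattering at θ₁ = 100°:
Δλ₁ = λ_C(1 - cos(100°))
Δλ₁ = 2.4263 × 1.1736
Δλ₁ = 2.8476 pm

After first scattering:
λ₁ = 84.4 + 2.8476 = 87.2476 pm

Second scattering at θ₂ = 93°:
Δλ₂ = λ_C(1 - cos(93°))
Δλ₂ = 2.4263 × 1.0523
Δλ₂ = 2.5533 pm

Final wavelength:
λ₂ = 87.2476 + 2.5533 = 89.8009 pm

Total shift: Δλ_total = 2.8476 + 2.5533 = 5.4009 pm

(Intermediate values are shown rounded; full precision is carried through to the final answer.)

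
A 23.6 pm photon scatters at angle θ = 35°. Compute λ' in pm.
24.0388 pm

Using the Compton scattering formula:
λ' = λ + Δλ = λ + λ_C(1 - cos θ)

Given:
- Initial wavelength λ = 23.6 pm
- Scattering angle θ = 35°
- Compton wavelength λ_C ≈ 2.4263 pm

Calculate the shift:
Δλ = 2.4263 × (1 - cos(35°))
Δλ = 2.4263 × 0.1808
Δλ = 0.4388 pm

Final wavelength:
λ' = 23.6 + 0.4388 = 24.0388 pm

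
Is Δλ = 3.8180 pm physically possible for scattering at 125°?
Yes, consistent

Calculate the expected shift for θ = 125°:

Δλ_expected = λ_C(1 - cos(125°))
Δλ_expected = 2.4263 × (1 - cos(125°))
Δλ_expected = 2.4263 × 1.5736
Δλ_expected = 3.8180 pm

Given shift: 3.8180 pm
Expected shift: 3.8180 pm
Difference: 0.0000 pm

The values match. This is consistent with Compton scattering at the stated angle.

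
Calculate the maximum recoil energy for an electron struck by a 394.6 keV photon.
239.5159 keV

Maximum energy transfer occurs at θ = 180° (backscattering).

Initial photon: E₀ = 394.6 keV → λ₀ = 3.1420 pm

Maximum Compton shift (at 180°):
Δλ_max = 2λ_C = 2 × 2.4263 = 4.8526 pm

Final wavelength:
λ' = 3.1420 + 4.8526 = 7.9946 pm

Minimum photon energy (maximum energy to electron):
E'_min = hc/λ' = 155.0841 keV

Maximum electron kinetic energy:
K_max = E₀ - E'_min = 394.6000 - 155.0841 = 239.5159 keV

(Intermediate values are shown rounded; full precision is carried through to the final answer.)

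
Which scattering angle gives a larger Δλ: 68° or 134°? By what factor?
134° produces the larger shift by a factor of 2.710

Calculate both shifts using Δλ = λ_C(1 - cos θ):

For θ₁ = 68°:
Δλ₁ = 2.4263 × (1 - cos(68°))
Δλ₁ = 2.4263 × 0.6254
Δλ₁ = 1.5174 pm

For θ₂ = 134°:
Δλ₂ = 2.4263 × (1 - cos(134°))
Δλ₂ = 2.4263 × 1.6947
Δλ₂ = 4.1118 pm

The 134° angle produces the larger shift.
Ratio: 4.1118/1.5174 = 2.710

(Intermediate values are shown rounded; full precision is carried through to the final answer.)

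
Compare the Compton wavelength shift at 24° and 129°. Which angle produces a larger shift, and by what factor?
129° produces the larger shift by a factor of 18.846

Calculate both shifts using Δλ = λ_C(1 - cos θ):

For θ₁ = 24°:
Δλ₁ = 2.4263 × (1 - cos(24°))
Δλ₁ = 2.4263 × 0.0865
Δλ₁ = 0.2098 pm

For θ₂ = 129°:
Δλ₂ = 2.4263 × (1 - cos(129°))
Δλ₂ = 2.4263 × 1.6293
Δλ₂ = 3.9532 pm

The 129° angle produces the larger shift.
Ratio: 3.9532/0.2098 = 18.846

(Intermediate values are shown rounded; full precision is carried through to the final answer.)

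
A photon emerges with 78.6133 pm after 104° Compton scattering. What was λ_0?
75.6000 pm

From λ' = λ + Δλ, we have λ = λ' - Δλ

First calculate the Compton shift:
Δλ = λ_C(1 - cos θ)
Δλ = 2.4263 × (1 - cos(104°))
Δλ = 2.4263 × 1.2419
Δλ = 3.0133 pm

Initial wavelength:
λ = λ' - Δλ
λ = 78.6133 - 3.0133
λ = 75.6000 pm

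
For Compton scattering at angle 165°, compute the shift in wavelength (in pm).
4.7699 pm

Using the Compton scattering formula:
Δλ = λ_C(1 - cos θ)

where λ_C = h/(m_e·c) ≈ 2.4263 pm is the Compton wavelength of an electron.

For θ = 165°:
cos(165°) = -0.9659
1 - cos(165°) = 1.9659

Δλ = 2.4263 × 1.9659
Δλ = 4.7699 pm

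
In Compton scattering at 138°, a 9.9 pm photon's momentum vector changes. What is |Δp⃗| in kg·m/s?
1.0651e-22 kg·m/s

Photon momentum magnitude is p = h/λ.

Initial momentum:
p₀ = h/λ = 6.6261e-34/9.9000e-12 = 6.6930e-23 kg·m/s

After scattering:
λ' = λ + Δλ = 9.9 + 4.2294 = 14.1294 pm
p' = h/λ' = 6.6261e-34/1.4129e-11 = 4.6896e-23 kg·m/s

Momentum is a vector; the scattered photon's direction makes angle θ = 138° with the incident direction. The magnitude of the vector change Δp⃗ = p⃗₀ − p⃗' is found from the law of cosines:
|Δp⃗|² = p₀² + p'² − 2p₀p'cos θ
|Δp⃗|² = (6.6930e-23)² + (4.6896e-23)² − 2·6.6930e-23·4.6896e-23·cos(138°)
|Δp⃗| = 1.0651e-22 kg·m/s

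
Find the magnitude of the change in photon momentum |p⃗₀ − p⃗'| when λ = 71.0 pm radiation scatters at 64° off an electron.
9.7989e-24 kg·m/s

Photon momentum magnitude is p = h/λ.

Initial momentum:
p₀ = h/λ = 6.6261e-34/7.1000e-11 = 9.3325e-24 kg·m/s

After scattering:
λ' = λ + Δλ = 71.0 + 1.3627 = 72.3627 pm
p' = h/λ' = 6.6261e-34/7.2363e-11 = 9.1567e-24 kg·m/s

Momentum is a vector; the scattered photon's direction makes angle θ = 64° with the incident direction. The magnitude of the vector change Δp⃗ = p⃗₀ − p⃗' is found from the law of cosines:
|Δp⃗|² = p₀² + p'² − 2p₀p'cos θ
|Δp⃗|² = (9.3325e-24)² + (9.1567e-24)² − 2·9.3325e-24·9.1567e-24·cos(64°)
|Δp⃗| = 9.7989e-24 kg·m/s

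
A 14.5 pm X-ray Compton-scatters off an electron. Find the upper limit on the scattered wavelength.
19.3526 pm (at θ = 180°)

The Compton shift is Δλ = λ_C(1 − cos θ).

Since cos θ ranges from −1 to 1, the factor (1 − cos θ) ranges from 0 to 2; the maximum shift occurs at θ = 180° (backscattering):
Δλ_max = 2λ_C = 2 × 2.4263 pm = 4.8526 pm

Maximum scattered wavelength:
λ'_max = λ₀ + Δλ_max = 14.5 + 4.8526 = 19.3526 pm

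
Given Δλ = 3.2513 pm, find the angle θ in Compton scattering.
109.88°

From the Compton formula Δλ = λ_C(1 - cos θ), we can solve for θ:

cos θ = 1 - Δλ/λ_C

Given:
- Δλ = 3.2513 pm
- λ_C = h/(m_e·c) ≈ 2.42631024 pm

cos θ = 1 - 3.2513/2.42631024
cos θ = 1 - 1.340018
cos θ = -0.340018

θ = arccos(-0.340018)
θ = 109.88°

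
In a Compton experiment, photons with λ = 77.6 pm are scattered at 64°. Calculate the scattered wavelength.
78.9627 pm

Using the Compton scattering formula:
λ' = λ + Δλ = λ + λ_C(1 - cos θ)

Given:
- Initial wavelength λ = 77.6 pm
- Scattering angle θ = 64°
- Compton wavelength λ_C ≈ 2.4263 pm

Calculate the shift:
Δλ = 2.4263 × (1 - cos(64°))
Δλ = 2.4263 × 0.5616
Δλ = 1.3627 pm

Final wavelength:
λ' = 77.6 + 1.3627 = 78.9627 pm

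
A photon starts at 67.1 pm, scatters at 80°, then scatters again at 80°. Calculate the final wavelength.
71.1100 pm

Apply Compton shift twice:

First scattering at θ₁ = 80°:
Δλ₁ = λ_C(1 - cos(80°))
Δλ₁ = 2.4263 × 0.8264
Δλ₁ = 2.0050 pm

After first scattering:
λ₁ = 67.1 + 2.0050 = 69.1050 pm

Second scattering at θ₂ = 80°:
Δλ₂ = λ_C(1 - cos(80°))
Δλ₂ = 2.4263 × 0.8264
Δλ₂ = 2.0050 pm

Final wavelength:
λ₂ = 69.1050 + 2.0050 = 71.1100 pm

Total shift: Δλ_total = 2.0050 + 2.0050 = 4.0100 pm

(Intermediate values are shown rounded; full precision is carried through to the final answer.)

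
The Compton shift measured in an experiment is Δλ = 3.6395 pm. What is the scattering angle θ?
120.00°

From the Compton formula Δλ = λ_C(1 - cos θ), we can solve for θ:

cos θ = 1 - Δλ/λ_C

Given:
- Δλ = 3.6395 pm
- λ_C = h/(m_e·c) ≈ 2.42631024 pm

cos θ = 1 - 3.6395/2.42631024
cos θ = 1 - 1.500014
cos θ = -0.500014

θ = arccos(-0.500014)
θ = 120.00°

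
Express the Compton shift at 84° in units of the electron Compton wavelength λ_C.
0.8955 λ_C

The Compton shift formula is:
Δλ = λ_C(1 - cos θ)

Dividing both sides by λ_C:
Δλ/λ_C = 1 - cos θ

For θ = 84°:
Δλ/λ_C = 1 - cos(84°)
Δλ/λ_C = 1 - 0.1045
Δλ/λ_C = 0.8955

This means the shift is 0.8955 × λ_C = 2.1727 pm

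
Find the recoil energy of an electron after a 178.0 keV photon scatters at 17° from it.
2.6687 keV

By energy conservation: K_e = E_initial - E_final

First find the scattered photon energy:
Initial wavelength: λ = hc/E = 6.9654 pm
Compton shift: Δλ = λ_C(1 - cos(17°)) = 0.1060 pm
Final wavelength: λ' = 6.9654 + 0.1060 = 7.0714 pm
Final photon energy: E' = hc/λ' = 175.3313 keV

Electron kinetic energy:
K_e = E - E' = 178.0000 - 175.3313 = 2.6687 keV

(Intermediate values are shown rounded; full precision is carried through to the final answer.)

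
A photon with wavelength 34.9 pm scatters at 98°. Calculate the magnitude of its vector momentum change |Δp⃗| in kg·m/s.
2.7621e-23 kg·m/s

Photon momentum magnitude is p = h/λ.

Initial momentum:
p₀ = h/λ = 6.6261e-34/3.4900e-11 = 1.8986e-23 kg·m/s

After scattering:
λ' = λ + Δλ = 34.9 + 2.7640 = 37.6640 pm
p' = h/λ' = 6.6261e-34/3.7664e-11 = 1.7593e-23 kg·m/s

Momentum is a vector; the scattered photon's direction makes angle θ = 98° with the incident direction. The magnitude of the vector change Δp⃗ = p⃗₀ − p⃗' is found from the law of cosines:
|Δp⃗|² = p₀² + p'² − 2p₀p'cos θ
|Δp⃗|² = (1.8986e-23)² + (1.7593e-23)² − 2·1.8986e-23·1.7593e-23·cos(98°)
|Δp⃗| = 2.7621e-23 kg·m/s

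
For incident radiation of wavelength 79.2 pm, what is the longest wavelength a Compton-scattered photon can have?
84.0526 pm (at θ = 180°)

The Compton shift is Δλ = λ_C(1 − cos θ).

Since cos θ ranges from −1 to 1, the factor (1 − cos θ) ranges from 0 to 2; the maximum shift occurs at θ = 180° (backscattering):
Δλ_max = 2λ_C = 2 × 2.4263 pm = 4.8526 pm

Maximum scattered wavelength:
λ'_max = λ₀ + Δλ_max = 79.2 + 4.8526 = 84.0526 pm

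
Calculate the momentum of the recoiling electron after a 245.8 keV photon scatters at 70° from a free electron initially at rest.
1.3508e-22 kg·m/s

The electron is initially at rest, so by conservation of momentum:
p⃗_e = p⃗₀ − p⃗'  (incident photon momentum minus scattered photon momentum)

Photon momentum magnitudes (p = h/λ = E/c):
λ₀ = hc/E₀ = 5.0441 pm → p₀ = h/λ₀ = 1.3136e-22 kg·m/s
Δλ = λ_C(1 − cos 70°) = 1.5965 pm
λ' = 6.6406 pm → p' = h/λ' = 9.9782e-23 kg·m/s

The scattered photon makes angle θ = 70° with the incident direction, so by the law of cosines:
|p⃗_e|² = p₀² + p'² − 2p₀p'cos θ
|p⃗_e|² = (1.3136e-22)² + (9.9782e-23)² − 2·1.3136e-22·9.9782e-23·cos(70°)
|p⃗_e| = 1.3508e-22 kg·m/s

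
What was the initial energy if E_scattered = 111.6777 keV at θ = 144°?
184.7001 keV

Convert final energy to wavelength (hc ≈ 1239.842 keV·pm):
λ' = hc/E' = 1239.842 / 111.6777 = 11.1020 pm

Calculate the Compton shift:
Δλ = λ_C(1 - cos(144°))
Δλ = 2.4263 × (1 - cos(144°))
Δλ = 4.3892 pm

Initial wavelength:
λ = λ' - Δλ = 11.1020 - 4.3892 = 6.7127 pm

Initial energy:
E = hc/λ = 1239.842 / 6.7127 = 184.7001 keV

(Intermediate values are shown rounded; full precision is carried through to the final answer.)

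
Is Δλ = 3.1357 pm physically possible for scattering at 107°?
Yes, consistent

Calculate the expected shift for θ = 107°:

Δλ_expected = λ_C(1 - cos(107°))
Δλ_expected = 2.4263 × (1 - cos(107°))
Δλ_expected = 2.4263 × 1.2924
Δλ_expected = 3.1357 pm

Given shift: 3.1357 pm
Expected shift: 3.1357 pm
Difference: 0.0000 pm

The values match. This is consistent with Compton scattering at the stated angle.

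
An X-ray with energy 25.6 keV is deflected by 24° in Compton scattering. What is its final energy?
25.4896 keV

First convert energy to wavelength:
λ = hc/E, with hc ≈ 1239.842 keV·pm (i.e. 1239.842 eV·nm)

For E = 25.6 keV = 25600 eV:
λ = 1239.842 keV·pm / 25.6 keV
λ = 48.4313 pm

Calculate the Compton shift:
Δλ = λ_C(1 - cos(24°)) = 2.4263 × 0.0865
Δλ = 0.2098 pm

Final wavelength:
λ' = 48.4313 + 0.2098 = 48.6411 pm

Final energy:
E' = hc/λ' = 1239.842 / 48.6411 = 25.4896 keV

(Intermediate values are shown rounded; full precision is carried through to the final answer.)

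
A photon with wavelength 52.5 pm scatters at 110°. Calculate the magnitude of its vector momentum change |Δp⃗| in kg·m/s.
2.0078e-23 kg·m/s

Photon momentum magnitude is p = h/λ.

Initial momentum:
p₀ = h/λ = 6.6261e-34/5.2500e-11 = 1.2621e-23 kg·m/s

After scattering:
λ' = λ + Δλ = 52.5 + 3.2562 = 55.7562 pm
p' = h/λ' = 6.6261e-34/5.5756e-11 = 1.1884e-23 kg·m/s

Momentum is a vector; the scattered photon's direction makes angle θ = 110° with the incident direction. The magnitude of the vector change Δp⃗ = p⃗₀ − p⃗' is found from the law of cosines:
|Δp⃗|² = p₀² + p'² − 2p₀p'cos θ
|Δp⃗|² = (1.2621e-23)² + (1.1884e-23)² − 2·1.2621e-23·1.1884e-23·cos(110°)
|Δp⃗| = 2.0078e-23 kg·m/s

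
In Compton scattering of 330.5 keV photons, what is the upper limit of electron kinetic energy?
186.3999 keV

Maximum energy transfer occurs at θ = 180° (backscattering).

Initial photon: E₀ = 330.5 keV → λ₀ = 3.7514 pm

Maximum Compton shift (at 180°):
Δλ_max = 2λ_C = 2 × 2.4263 = 4.8526 pm

Final wavelength:
λ' = 3.7514 + 4.8526 = 8.6040 pm

Minimum photon energy (maximum energy to electron):
E'_min = hc/λ' = 144.1001 keV

Maximum electron kinetic energy:
K_max = E₀ - E'_min = 330.5000 - 144.1001 = 186.3999 keV

(Intermediate values are shown rounded; full precision is carried through to the final answer.)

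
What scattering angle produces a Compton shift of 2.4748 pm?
91.15°

From the Compton formula Δλ = λ_C(1 - cos θ), we can solve for θ:

cos θ = 1 - Δλ/λ_C

Given:
- Δλ = 2.4748 pm
- λ_C = h/(m_e·c) ≈ 2.42631024 pm

cos θ = 1 - 2.4748/2.42631024
cos θ = 1 - 1.019985
cos θ = -0.019985

θ = arccos(-0.019985)
θ = 91.15°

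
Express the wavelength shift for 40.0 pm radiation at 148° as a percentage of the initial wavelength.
11.2098%

Calculate the Compton shift:
Δλ = λ_C(1 - cos(148°))
Δλ = 2.4263 × (1 - cos(148°))
Δλ = 2.4263 × 1.8480
Δλ = 4.4839 pm

Percentage change:
(Δλ/λ₀) × 100 = (4.4839/40.0) × 100
= 11.2098%

(Intermediate values are shown rounded; full precision is carried through to the final answer.)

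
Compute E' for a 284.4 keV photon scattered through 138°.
144.3538 keV

First convert energy to wavelength:
λ = hc/E, with hc ≈ 1239.842 keV·pm (i.e. 1239.842 eV·nm)

For E = 284.4 keV = 284400 eV:
λ = 1239.842 keV·pm / 284.4 keV
λ = 4.3595 pm

Calculate the Compton shift:
Δλ = λ_C(1 - cos(138°)) = 2.4263 × 1.7431
Δλ = 4.2294 pm

Final wavelength:
λ' = 4.3595 + 4.2294 = 8.5889 pm

Final energy:
E' = hc/λ' = 1239.842 / 8.5889 = 144.3538 keV

(Intermediate values are shown rounded; full precision is carried through to the final answer.)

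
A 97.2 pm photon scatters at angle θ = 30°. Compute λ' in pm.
97.5251 pm

Using the Compton scattering formula:
λ' = λ + Δλ = λ + λ_C(1 - cos θ)

Given:
- Initial wavelength λ = 97.2 pm
- Scattering angle θ = 30°
- Compton wavelength λ_C ≈ 2.4263 pm

Calculate the shift:
Δλ = 2.4263 × (1 - cos(30°))
Δλ = 2.4263 × 0.1340
Δλ = 0.3251 pm

Final wavelength:
λ' = 97.2 + 0.3251 = 97.5251 pm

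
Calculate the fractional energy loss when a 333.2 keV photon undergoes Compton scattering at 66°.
0.2789 (or 27.89%)

Calculate initial and final photon energies:

Initial: E₀ = 333.2 keV → λ₀ = 3.7210 pm
Compton shift: Δλ = 1.4394 pm
Final wavelength: λ' = 5.1605 pm
Final energy: E' = 240.2583 keV

Fractional energy loss:
(E₀ - E')/E₀ = (333.2000 - 240.2583)/333.2000
= 92.9417/333.2000
= 0.2789
= 27.89%

(Intermediate values are shown rounded; full precision is carried through to the final answer.)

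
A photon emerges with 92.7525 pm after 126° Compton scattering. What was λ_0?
88.9000 pm

From λ' = λ + Δλ, we have λ = λ' - Δλ

First calculate the Compton shift:
Δλ = λ_C(1 - cos θ)
Δλ = 2.4263 × (1 - cos(126°))
Δλ = 2.4263 × 1.5878
Δλ = 3.8525 pm

Initial wavelength:
λ = λ' - Δλ
λ = 92.7525 - 3.8525
λ = 88.9000 pm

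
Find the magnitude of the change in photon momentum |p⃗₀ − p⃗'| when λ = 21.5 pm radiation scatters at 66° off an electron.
3.2558e-23 kg·m/s

Photon momentum magnitude is p = h/λ.

Initial momentum:
p₀ = h/λ = 6.6261e-34/2.1500e-11 = 3.0819e-23 kg·m/s

After scattering:
λ' = λ + Δλ = 21.5 + 1.4394 = 22.9394 pm
p' = h/λ' = 6.6261e-34/2.2939e-11 = 2.8885e-23 kg·m/s

Momentum is a vector; the scattered photon's direction makes angle θ = 66° with the incident direction. The magnitude of the vector change Δp⃗ = p⃗₀ − p⃗' is found from the law of cosines:
|Δp⃗|² = p₀² + p'² − 2p₀p'cos θ
|Δp⃗|² = (3.0819e-23)² + (2.8885e-23)² − 2·3.0819e-23·2.8885e-23·cos(66°)
|Δp⃗| = 3.2558e-23 kg·m/s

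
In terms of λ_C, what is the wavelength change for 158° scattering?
1.9272 λ_C

The Compton shift formula is:
Δλ = λ_C(1 - cos θ)

Dividing both sides by λ_C:
Δλ/λ_C = 1 - cos θ

For θ = 158°:
Δλ/λ_C = 1 - cos(158°)
Δλ/λ_C = 1 - -0.9272
Δλ/λ_C = 1.9272

This means the shift is 1.9272 × λ_C = 4.6759 pm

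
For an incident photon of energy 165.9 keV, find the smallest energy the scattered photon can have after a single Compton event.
100.5871 keV (at θ = 180°)

The scattered photon has minimum energy when its wavelength is maximum, i.e., when the Compton shift Δλ = λ_C(1 − cos θ) is maximum. This occurs at θ = 180° (backscattering), giving Δλ_max = 2λ_C = 4.8526 pm.

Initial wavelength: λ₀ = hc/E₀ = 7.4734 pm
Maximum final wavelength: λ'_max = λ₀ + 2λ_C = 7.4734 + 4.8526 = 12.3261 pm
Minimum final energy: E'_min = hc/λ'_max = 100.5871 keV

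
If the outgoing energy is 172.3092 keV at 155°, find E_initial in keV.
482.3998 keV

Convert final energy to wavelength (hc ≈ 1239.842 keV·pm):
λ' = hc/E' = 1239.842 / 172.3092 = 7.1954 pm

Calculate the Compton shift:
Δλ = λ_C(1 - cos(155°))
Δλ = 2.4263 × (1 - cos(155°))
Δλ = 4.6253 pm

Initial wavelength:
λ = λ' - Δλ = 7.1954 - 4.6253 = 2.5702 pm

Initial energy:
E = hc/λ = 1239.842 / 2.5702 = 482.3998 keV

(Intermediate values are shown rounded; full precision is carried through to the final answer.)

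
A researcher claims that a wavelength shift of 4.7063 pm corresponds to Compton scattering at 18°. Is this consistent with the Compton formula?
No, inconsistent

Calculate the expected shift for θ = 18°:

Δλ_expected = λ_C(1 - cos(18°))
Δλ_expected = 2.4263 × (1 - cos(18°))
Δλ_expected = 2.4263 × 0.0489
Δλ_expected = 0.1188 pm

Given shift: 4.7063 pm
Expected shift: 0.1188 pm
Difference: 4.5875 pm

The values do not match. The given shift corresponds to θ ≈ 160.0°, not 18°.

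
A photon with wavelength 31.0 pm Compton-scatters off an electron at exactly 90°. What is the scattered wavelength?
33.4263 pm

Using the Compton formula: λ' = λ + λ_C(1 − cos θ)

For θ = 90°, cos θ = 0 (exact) = 0.0000, so:
1 − cos 90° = 1 − (0) = 1.0000

Δλ = λ_C × 1.0000 = 2.4263 × 1.0000 = 2.4263 pm

λ' = 31.0 + 2.4263 = 33.4263 pm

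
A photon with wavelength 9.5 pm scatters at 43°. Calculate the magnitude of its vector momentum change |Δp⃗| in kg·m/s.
4.9659e-23 kg·m/s

Photon momentum magnitude is p = h/λ.

Initial momentum:
p₀ = h/λ = 6.6261e-34/9.5000e-12 = 6.9748e-23 kg·m/s

After scattering:
λ' = λ + Δλ = 9.5 + 0.6518 = 10.1518 pm
p' = h/λ' = 6.6261e-34/1.0152e-11 = 6.5270e-23 kg·m/s

Momentum is a vector; the scattered photon's direction makes angle θ = 43° with the incident direction. The magnitude of the vector change Δp⃗ = p⃗₀ − p⃗' is found from the law of cosines:
|Δp⃗|² = p₀² + p'² − 2p₀p'cos θ
|Δp⃗|² = (6.9748e-23)² + (6.5270e-23)² − 2·6.9748e-23·6.5270e-23·cos(43°)
|Δp⃗| = 4.9659e-23 kg·m/s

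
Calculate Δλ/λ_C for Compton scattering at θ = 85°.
0.9128 λ_C

The Compton shift formula is:
Δλ = λ_C(1 - cos θ)

Dividing both sides by λ_C:
Δλ/λ_C = 1 - cos θ

For θ = 85°:
Δλ/λ_C = 1 - cos(85°)
Δλ/λ_C = 1 - 0.0872
Δλ/λ_C = 0.9128

This means the shift is 0.9128 × λ_C = 2.2148 pm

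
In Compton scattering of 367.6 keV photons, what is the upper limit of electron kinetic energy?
216.8671 keV

Maximum energy transfer occurs at θ = 180° (backscattering).

Initial photon: E₀ = 367.6 keV → λ₀ = 3.3728 pm

Maximum Compton shift (at 180°):
Δλ_max = 2λ_C = 2 × 2.4263 = 4.8526 pm

Final wavelength:
λ' = 3.3728 + 4.8526 = 8.2254 pm

Minimum photon energy (maximum energy to electron):
E'_min = hc/λ' = 150.7329 keV

Maximum electron kinetic energy:
K_max = E₀ - E'_min = 367.6000 - 150.7329 = 216.8671 keV

(Intermediate values are shown rounded; full precision is carried through to the final answer.)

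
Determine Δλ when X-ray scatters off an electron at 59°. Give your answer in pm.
1.1767 pm

Using the Compton scattering formula:
Δλ = λ_C(1 - cos θ)

where λ_C = h/(m_e·c) ≈ 2.4263 pm is the Compton wavelength of an electron.

For θ = 59°:
cos(59°) = 0.5150
1 - cos(59°) = 0.4850

Δλ = 2.4263 × 0.4850
Δλ = 1.1767 pm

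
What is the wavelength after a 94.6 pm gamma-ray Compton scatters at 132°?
98.6498 pm

Using the Compton scattering formula:
λ' = λ + Δλ = λ + λ_C(1 - cos θ)

Given:
- Initial wavelength λ = 94.6 pm
- Scattering angle θ = 132°
- Compton wavelength λ_C ≈ 2.4263 pm

Calculate the shift:
Δλ = 2.4263 × (1 - cos(132°))
Δλ = 2.4263 × 1.6691
Δλ = 4.0498 pm

Final wavelength:
λ' = 94.6 + 4.0498 = 98.6498 pm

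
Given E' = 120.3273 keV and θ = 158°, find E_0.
220.3002 keV

Convert final energy to wavelength (hc ≈ 1239.842 keV·pm):
λ' = hc/E' = 1239.842 / 120.3273 = 10.3039 pm

Calculate the Compton shift:
Δλ = λ_C(1 - cos(158°))
Δλ = 2.4263 × (1 - cos(158°))
Δλ = 4.6759 pm

Initial wavelength:
λ = λ' - Δλ = 10.3039 - 4.6759 = 5.6280 pm

Initial energy:
E = hc/λ = 1239.842 / 5.6280 = 220.3002 keV

(Intermediate values are shown rounded; full precision is carried through to the final answer.)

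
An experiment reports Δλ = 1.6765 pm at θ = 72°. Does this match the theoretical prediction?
Yes, consistent

Calculate the expected shift for θ = 72°:

Δλ_expected = λ_C(1 - cos(72°))
Δλ_expected = 2.4263 × (1 - cos(72°))
Δλ_expected = 2.4263 × 0.6910
Δλ_expected = 1.6765 pm

Given shift: 1.6765 pm
Expected shift: 1.6765 pm
Difference: 0.0000 pm

The values match. This is consistent with Compton scattering at the stated angle.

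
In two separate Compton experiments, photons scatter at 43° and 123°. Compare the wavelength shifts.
123° produces the larger shift by a factor of 5.750

Calculate both shifts using Δλ = λ_C(1 - cos θ):

For θ₁ = 43°:
Δλ₁ = 2.4263 × (1 - cos(43°))
Δλ₁ = 2.4263 × 0.2686
Δλ₁ = 0.6518 pm

For θ₂ = 123°:
Δλ₂ = 2.4263 × (1 - cos(123°))
Δλ₂ = 2.4263 × 1.5446
Δλ₂ = 3.7478 pm

The 123° angle produces the larger shift.
Ratio: 3.7478/0.6518 = 5.750

(Intermediate values are shown rounded; full precision is carried through to the final answer.)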